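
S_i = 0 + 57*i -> [0, 57, 114, 171, 228]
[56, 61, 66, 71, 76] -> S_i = 56 + 5*i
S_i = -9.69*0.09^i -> [-9.69, -0.87, -0.08, -0.01, -0.0]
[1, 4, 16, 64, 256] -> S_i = 1*4^i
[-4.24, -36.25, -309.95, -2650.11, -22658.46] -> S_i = -4.24*8.55^i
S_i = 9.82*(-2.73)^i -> [9.82, -26.81, 73.19, -199.8, 545.46]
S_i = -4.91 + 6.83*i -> [-4.91, 1.92, 8.75, 15.58, 22.41]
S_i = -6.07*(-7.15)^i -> [-6.07, 43.4, -310.31, 2218.74, -15864.01]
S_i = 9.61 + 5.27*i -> [9.61, 14.88, 20.15, 25.42, 30.69]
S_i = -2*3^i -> [-2, -6, -18, -54, -162]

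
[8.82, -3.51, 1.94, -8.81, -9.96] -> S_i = Random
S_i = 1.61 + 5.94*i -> [1.61, 7.55, 13.49, 19.43, 25.37]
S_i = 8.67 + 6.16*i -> [8.67, 14.83, 20.99, 27.15, 33.31]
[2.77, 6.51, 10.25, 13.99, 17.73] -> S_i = 2.77 + 3.74*i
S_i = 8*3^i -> [8, 24, 72, 216, 648]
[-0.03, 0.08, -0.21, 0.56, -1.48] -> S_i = -0.03*(-2.65)^i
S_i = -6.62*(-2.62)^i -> [-6.62, 17.34, -45.44, 119.06, -311.93]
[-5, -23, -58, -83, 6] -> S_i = Random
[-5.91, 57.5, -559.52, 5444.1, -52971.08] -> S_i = -5.91*(-9.73)^i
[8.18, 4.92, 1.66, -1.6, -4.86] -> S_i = 8.18 + -3.26*i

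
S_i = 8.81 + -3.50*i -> [8.81, 5.31, 1.81, -1.69, -5.19]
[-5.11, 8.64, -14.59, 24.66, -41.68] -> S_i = -5.11*(-1.69)^i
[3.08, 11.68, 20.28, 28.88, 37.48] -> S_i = 3.08 + 8.60*i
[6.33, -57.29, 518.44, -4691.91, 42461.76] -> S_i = 6.33*(-9.05)^i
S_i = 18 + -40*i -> [18, -22, -62, -102, -142]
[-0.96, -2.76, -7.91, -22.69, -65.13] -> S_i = -0.96*2.87^i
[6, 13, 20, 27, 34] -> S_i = 6 + 7*i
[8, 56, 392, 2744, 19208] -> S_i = 8*7^i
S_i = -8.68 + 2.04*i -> [-8.68, -6.64, -4.6, -2.56, -0.52]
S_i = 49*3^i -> [49, 147, 441, 1323, 3969]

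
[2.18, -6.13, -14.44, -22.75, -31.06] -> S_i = 2.18 + -8.31*i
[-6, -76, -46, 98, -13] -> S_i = Random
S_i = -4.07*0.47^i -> [-4.07, -1.91, -0.9, -0.42, -0.2]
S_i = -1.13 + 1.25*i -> [-1.13, 0.12, 1.37, 2.62, 3.87]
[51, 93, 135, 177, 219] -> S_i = 51 + 42*i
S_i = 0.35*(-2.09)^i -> [0.35, -0.73, 1.53, -3.2, 6.68]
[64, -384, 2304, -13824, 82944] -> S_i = 64*-6^i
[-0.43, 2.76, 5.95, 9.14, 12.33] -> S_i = -0.43 + 3.19*i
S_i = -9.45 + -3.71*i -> [-9.45, -13.16, -16.87, -20.58, -24.29]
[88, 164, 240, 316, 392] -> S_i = 88 + 76*i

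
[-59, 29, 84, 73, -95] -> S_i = Random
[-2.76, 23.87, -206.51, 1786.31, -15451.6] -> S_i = -2.76*(-8.65)^i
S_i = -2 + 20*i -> [-2, 18, 38, 58, 78]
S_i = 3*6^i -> [3, 18, 108, 648, 3888]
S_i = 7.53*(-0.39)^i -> [7.53, -2.94, 1.15, -0.45, 0.17]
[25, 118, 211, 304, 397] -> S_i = 25 + 93*i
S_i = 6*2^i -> [6, 12, 24, 48, 96]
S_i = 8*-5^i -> [8, -40, 200, -1000, 5000]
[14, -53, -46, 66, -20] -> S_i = Random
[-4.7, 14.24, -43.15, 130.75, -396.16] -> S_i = -4.70*(-3.03)^i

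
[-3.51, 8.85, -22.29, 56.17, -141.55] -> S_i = -3.51*(-2.52)^i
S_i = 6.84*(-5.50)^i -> [6.84, -37.62, 206.91, -1138.0, 6259.03]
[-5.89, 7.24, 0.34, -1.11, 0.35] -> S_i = Random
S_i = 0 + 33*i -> [0, 33, 66, 99, 132]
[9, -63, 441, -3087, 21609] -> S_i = 9*-7^i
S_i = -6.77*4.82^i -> [-6.77, -32.63, -157.28, -758.11, -3654.07]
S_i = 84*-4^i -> [84, -336, 1344, -5376, 21504]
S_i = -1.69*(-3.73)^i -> [-1.69, 6.3, -23.51, 87.7, -327.13]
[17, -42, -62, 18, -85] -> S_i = Random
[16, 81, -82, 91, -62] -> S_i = Random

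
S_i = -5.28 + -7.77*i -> [-5.28, -13.05, -20.82, -28.59, -36.36]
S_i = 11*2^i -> [11, 22, 44, 88, 176]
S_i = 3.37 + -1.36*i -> [3.37, 2.01, 0.65, -0.71, -2.07]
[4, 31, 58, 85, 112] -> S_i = 4 + 27*i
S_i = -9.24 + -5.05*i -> [-9.24, -14.29, -19.34, -24.39, -29.44]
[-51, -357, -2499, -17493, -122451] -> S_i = -51*7^i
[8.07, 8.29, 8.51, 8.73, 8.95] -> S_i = 8.07 + 0.22*i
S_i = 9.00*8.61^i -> [9.0, 77.49, 667.19, 5744.5, 49460.11]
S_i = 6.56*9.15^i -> [6.56, 60.02, 549.22, 5025.36, 45982.04]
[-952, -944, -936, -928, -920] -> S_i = -952 + 8*i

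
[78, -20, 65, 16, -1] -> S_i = Random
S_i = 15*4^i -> [15, 60, 240, 960, 3840]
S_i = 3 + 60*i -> [3, 63, 123, 183, 243]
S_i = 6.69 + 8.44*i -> [6.69, 15.13, 23.57, 32.01, 40.45]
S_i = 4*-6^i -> [4, -24, 144, -864, 5184]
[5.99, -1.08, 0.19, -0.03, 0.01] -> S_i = 5.99*(-0.18)^i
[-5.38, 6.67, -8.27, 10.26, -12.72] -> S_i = -5.38*(-1.24)^i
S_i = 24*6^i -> [24, 144, 864, 5184, 31104]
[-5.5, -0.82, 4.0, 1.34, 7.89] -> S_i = Random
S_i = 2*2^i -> [2, 4, 8, 16, 32]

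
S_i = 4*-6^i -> [4, -24, 144, -864, 5184]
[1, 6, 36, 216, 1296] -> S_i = 1*6^i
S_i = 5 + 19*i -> [5, 24, 43, 62, 81]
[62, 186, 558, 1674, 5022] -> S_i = 62*3^i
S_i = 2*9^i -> [2, 18, 162, 1458, 13122]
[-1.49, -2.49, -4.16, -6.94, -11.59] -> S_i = -1.49*1.67^i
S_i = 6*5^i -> [6, 30, 150, 750, 3750]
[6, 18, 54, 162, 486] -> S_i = 6*3^i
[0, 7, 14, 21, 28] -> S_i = 0 + 7*i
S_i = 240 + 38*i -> [240, 278, 316, 354, 392]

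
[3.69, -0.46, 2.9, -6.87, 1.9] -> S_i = Random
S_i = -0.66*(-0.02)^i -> [-0.66, 0.01, -0.0, 0.0, -0.0]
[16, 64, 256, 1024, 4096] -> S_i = 16*4^i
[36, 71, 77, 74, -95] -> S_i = Random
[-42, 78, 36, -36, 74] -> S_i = Random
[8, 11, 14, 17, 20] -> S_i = 8 + 3*i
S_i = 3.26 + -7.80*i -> [3.26, -4.54, -12.34, -20.14, -27.94]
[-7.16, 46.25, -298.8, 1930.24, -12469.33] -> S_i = -7.16*(-6.46)^i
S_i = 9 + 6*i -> [9, 15, 21, 27, 33]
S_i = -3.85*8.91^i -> [-3.85, -34.3, -305.64, -2723.29, -24264.51]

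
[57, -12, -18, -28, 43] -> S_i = Random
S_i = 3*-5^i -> [3, -15, 75, -375, 1875]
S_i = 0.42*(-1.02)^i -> [0.42, -0.43, 0.44, -0.45, 0.45]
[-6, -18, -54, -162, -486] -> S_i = -6*3^i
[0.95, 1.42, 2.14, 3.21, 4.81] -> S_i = 0.95*1.50^i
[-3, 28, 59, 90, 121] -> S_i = -3 + 31*i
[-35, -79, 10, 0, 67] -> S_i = Random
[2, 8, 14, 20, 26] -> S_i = 2 + 6*i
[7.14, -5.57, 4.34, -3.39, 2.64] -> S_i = 7.14*(-0.78)^i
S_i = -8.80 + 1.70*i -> [-8.8, -7.1, -5.4, -3.7, -2.0]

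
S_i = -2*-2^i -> [-2, 4, -8, 16, -32]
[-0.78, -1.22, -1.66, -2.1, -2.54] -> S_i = -0.78 + -0.44*i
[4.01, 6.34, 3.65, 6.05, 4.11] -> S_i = Random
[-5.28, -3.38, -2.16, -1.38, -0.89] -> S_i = -5.28*0.64^i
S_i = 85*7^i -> [85, 595, 4165, 29155, 204085]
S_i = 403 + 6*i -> [403, 409, 415, 421, 427]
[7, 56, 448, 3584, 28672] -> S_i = 7*8^i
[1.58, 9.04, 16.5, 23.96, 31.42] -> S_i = 1.58 + 7.46*i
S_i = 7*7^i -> [7, 49, 343, 2401, 16807]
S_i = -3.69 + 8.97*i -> [-3.69, 5.28, 14.25, 23.22, 32.19]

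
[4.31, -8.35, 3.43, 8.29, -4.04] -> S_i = Random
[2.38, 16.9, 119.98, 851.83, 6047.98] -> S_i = 2.38*7.10^i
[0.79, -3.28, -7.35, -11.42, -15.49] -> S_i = 0.79 + -4.07*i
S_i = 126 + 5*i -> [126, 131, 136, 141, 146]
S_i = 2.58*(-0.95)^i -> [2.58, -2.45, 2.33, -2.21, 2.1]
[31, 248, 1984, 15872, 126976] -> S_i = 31*8^i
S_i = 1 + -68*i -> [1, -67, -135, -203, -271]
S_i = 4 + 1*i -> [4, 5, 6, 7, 8]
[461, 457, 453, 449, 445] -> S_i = 461 + -4*i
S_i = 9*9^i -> [9, 81, 729, 6561, 59049]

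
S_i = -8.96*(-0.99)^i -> [-8.96, 8.87, -8.78, 8.69, -8.61]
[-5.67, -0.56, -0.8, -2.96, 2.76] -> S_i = Random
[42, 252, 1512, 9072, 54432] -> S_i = 42*6^i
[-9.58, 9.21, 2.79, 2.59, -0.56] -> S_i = Random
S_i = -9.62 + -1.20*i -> [-9.62, -10.82, -12.02, -13.22, -14.42]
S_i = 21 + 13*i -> [21, 34, 47, 60, 73]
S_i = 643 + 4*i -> [643, 647, 651, 655, 659]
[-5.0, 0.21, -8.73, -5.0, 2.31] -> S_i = Random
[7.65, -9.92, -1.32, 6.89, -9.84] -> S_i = Random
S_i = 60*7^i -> [60, 420, 2940, 20580, 144060]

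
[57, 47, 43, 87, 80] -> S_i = Random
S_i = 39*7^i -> [39, 273, 1911, 13377, 93639]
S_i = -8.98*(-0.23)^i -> [-8.98, 2.07, -0.48, 0.11, -0.03]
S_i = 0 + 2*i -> [0, 2, 4, 6, 8]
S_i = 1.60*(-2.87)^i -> [1.6, -4.59, 13.18, -37.82, 108.55]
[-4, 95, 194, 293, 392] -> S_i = -4 + 99*i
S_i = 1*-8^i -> [1, -8, 64, -512, 4096]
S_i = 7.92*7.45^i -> [7.92, 59.0, 439.58, 3274.87, 24397.78]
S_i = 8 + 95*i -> [8, 103, 198, 293, 388]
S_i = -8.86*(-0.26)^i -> [-8.86, 2.3, -0.6, 0.16, -0.04]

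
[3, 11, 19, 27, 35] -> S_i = 3 + 8*i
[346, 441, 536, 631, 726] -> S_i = 346 + 95*i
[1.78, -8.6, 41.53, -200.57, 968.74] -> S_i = 1.78*(-4.83)^i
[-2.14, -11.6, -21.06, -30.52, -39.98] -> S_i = -2.14 + -9.46*i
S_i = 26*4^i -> [26, 104, 416, 1664, 6656]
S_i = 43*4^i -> [43, 172, 688, 2752, 11008]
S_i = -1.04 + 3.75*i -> [-1.04, 2.71, 6.46, 10.21, 13.96]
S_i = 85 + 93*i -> [85, 178, 271, 364, 457]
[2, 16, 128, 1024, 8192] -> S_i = 2*8^i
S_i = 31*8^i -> [31, 248, 1984, 15872, 126976]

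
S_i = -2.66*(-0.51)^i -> [-2.66, 1.36, -0.69, 0.35, -0.18]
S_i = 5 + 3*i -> [5, 8, 11, 14, 17]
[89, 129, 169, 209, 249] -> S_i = 89 + 40*i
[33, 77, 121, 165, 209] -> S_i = 33 + 44*i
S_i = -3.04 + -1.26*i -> [-3.04, -4.3, -5.56, -6.82, -8.08]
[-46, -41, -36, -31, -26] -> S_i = -46 + 5*i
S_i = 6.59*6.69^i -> [6.59, 44.09, 294.94, 1973.17, 13200.48]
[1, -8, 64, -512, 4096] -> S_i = 1*-8^i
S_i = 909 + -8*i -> [909, 901, 893, 885, 877]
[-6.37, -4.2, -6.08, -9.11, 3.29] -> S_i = Random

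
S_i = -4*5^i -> [-4, -20, -100, -500, -2500]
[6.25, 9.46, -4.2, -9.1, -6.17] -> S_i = Random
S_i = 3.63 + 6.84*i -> [3.63, 10.47, 17.31, 24.15, 30.99]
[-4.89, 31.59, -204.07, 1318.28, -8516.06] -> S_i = -4.89*(-6.46)^i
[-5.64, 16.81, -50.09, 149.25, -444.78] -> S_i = -5.64*(-2.98)^i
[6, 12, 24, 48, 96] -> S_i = 6*2^i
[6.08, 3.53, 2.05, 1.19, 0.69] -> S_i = 6.08*0.58^i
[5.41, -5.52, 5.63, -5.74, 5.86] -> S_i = 5.41*(-1.02)^i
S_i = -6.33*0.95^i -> [-6.33, -6.01, -5.71, -5.43, -5.16]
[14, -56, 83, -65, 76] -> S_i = Random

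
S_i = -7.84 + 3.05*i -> [-7.84, -4.79, -1.74, 1.31, 4.36]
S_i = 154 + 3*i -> [154, 157, 160, 163, 166]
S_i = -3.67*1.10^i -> [-3.67, -4.04, -4.44, -4.88, -5.37]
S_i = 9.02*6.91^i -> [9.02, 62.33, 430.69, 2976.05, 20564.53]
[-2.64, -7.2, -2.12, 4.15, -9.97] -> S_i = Random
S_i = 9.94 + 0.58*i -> [9.94, 10.52, 11.1, 11.68, 12.26]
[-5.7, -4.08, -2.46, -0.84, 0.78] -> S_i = -5.70 + 1.62*i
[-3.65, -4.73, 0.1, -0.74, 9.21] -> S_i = Random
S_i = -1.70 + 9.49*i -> [-1.7, 7.79, 17.28, 26.77, 36.26]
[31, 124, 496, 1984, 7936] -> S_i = 31*4^i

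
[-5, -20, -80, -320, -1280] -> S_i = -5*4^i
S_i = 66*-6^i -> [66, -396, 2376, -14256, 85536]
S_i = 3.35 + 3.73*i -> [3.35, 7.08, 10.81, 14.54, 18.27]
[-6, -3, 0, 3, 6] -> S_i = -6 + 3*i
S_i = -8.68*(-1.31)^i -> [-8.68, 11.37, -14.9, 19.51, -25.56]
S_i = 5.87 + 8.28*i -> [5.87, 14.15, 22.43, 30.71, 38.99]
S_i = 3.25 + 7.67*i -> [3.25, 10.92, 18.59, 26.26, 33.93]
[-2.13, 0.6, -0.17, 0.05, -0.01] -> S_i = -2.13*(-0.28)^i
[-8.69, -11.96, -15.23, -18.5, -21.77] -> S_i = -8.69 + -3.27*i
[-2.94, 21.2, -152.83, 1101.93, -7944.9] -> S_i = -2.94*(-7.21)^i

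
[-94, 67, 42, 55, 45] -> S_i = Random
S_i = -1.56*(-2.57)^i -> [-1.56, 4.01, -10.3, 26.48, -68.05]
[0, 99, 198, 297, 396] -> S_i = 0 + 99*i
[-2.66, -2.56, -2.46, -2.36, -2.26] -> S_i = -2.66 + 0.10*i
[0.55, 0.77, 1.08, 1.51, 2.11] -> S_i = 0.55*1.40^i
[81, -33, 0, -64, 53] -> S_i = Random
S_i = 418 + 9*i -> [418, 427, 436, 445, 454]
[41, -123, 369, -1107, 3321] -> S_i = 41*-3^i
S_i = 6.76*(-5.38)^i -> [6.76, -36.37, 195.66, -1052.67, 5663.38]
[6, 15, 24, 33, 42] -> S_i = 6 + 9*i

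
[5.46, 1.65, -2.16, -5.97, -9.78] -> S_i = 5.46 + -3.81*i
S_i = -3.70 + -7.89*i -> [-3.7, -11.59, -19.48, -27.37, -35.26]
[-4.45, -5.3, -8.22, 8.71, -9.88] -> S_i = Random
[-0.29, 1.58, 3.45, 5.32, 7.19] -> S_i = -0.29 + 1.87*i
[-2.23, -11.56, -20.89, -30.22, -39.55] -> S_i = -2.23 + -9.33*i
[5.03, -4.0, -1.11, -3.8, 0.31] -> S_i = Random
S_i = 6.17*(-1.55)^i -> [6.17, -9.56, 14.82, -22.98, 35.61]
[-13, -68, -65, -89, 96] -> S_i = Random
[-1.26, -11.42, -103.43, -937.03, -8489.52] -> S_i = -1.26*9.06^i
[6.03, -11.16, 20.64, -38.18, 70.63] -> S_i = 6.03*(-1.85)^i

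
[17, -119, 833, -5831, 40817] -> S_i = 17*-7^i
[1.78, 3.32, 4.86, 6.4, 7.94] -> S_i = 1.78 + 1.54*i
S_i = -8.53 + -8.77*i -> [-8.53, -17.3, -26.07, -34.84, -43.61]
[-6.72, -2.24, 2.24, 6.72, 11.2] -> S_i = -6.72 + 4.48*i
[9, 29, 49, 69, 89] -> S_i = 9 + 20*i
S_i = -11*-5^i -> [-11, 55, -275, 1375, -6875]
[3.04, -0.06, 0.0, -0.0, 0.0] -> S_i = 3.04*(-0.02)^i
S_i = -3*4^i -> [-3, -12, -48, -192, -768]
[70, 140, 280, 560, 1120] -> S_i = 70*2^i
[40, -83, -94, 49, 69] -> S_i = Random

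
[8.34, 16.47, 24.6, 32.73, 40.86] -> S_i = 8.34 + 8.13*i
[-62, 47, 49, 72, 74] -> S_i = Random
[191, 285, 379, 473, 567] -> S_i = 191 + 94*i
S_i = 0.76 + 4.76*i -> [0.76, 5.52, 10.28, 15.04, 19.8]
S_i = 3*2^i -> [3, 6, 12, 24, 48]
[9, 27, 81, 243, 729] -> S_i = 9*3^i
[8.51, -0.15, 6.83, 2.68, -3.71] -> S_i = Random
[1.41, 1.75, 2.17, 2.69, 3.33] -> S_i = 1.41*1.24^i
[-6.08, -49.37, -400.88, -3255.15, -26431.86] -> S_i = -6.08*8.12^i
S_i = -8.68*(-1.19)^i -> [-8.68, 10.33, -12.29, 14.63, -17.41]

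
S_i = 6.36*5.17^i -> [6.36, 32.88, 170.0, 878.88, 4543.8]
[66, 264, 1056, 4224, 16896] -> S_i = 66*4^i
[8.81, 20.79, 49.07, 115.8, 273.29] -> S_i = 8.81*2.36^i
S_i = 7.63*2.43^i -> [7.63, 18.54, 45.05, 109.48, 266.04]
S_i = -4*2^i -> [-4, -8, -16, -32, -64]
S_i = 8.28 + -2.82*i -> [8.28, 5.46, 2.64, -0.18, -3.0]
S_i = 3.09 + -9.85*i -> [3.09, -6.76, -16.61, -26.46, -36.31]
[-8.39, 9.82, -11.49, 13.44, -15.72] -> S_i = -8.39*(-1.17)^i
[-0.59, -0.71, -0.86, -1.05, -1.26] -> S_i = -0.59*1.21^i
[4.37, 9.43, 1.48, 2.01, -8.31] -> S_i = Random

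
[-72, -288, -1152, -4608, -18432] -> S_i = -72*4^i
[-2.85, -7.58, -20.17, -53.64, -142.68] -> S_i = -2.85*2.66^i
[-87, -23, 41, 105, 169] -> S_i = -87 + 64*i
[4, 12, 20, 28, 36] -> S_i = 4 + 8*i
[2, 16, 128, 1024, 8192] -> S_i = 2*8^i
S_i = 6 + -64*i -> [6, -58, -122, -186, -250]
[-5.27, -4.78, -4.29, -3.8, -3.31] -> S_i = -5.27 + 0.49*i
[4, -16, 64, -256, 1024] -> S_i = 4*-4^i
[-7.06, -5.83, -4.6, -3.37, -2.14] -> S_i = -7.06 + 1.23*i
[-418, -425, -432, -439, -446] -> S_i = -418 + -7*i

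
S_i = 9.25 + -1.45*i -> [9.25, 7.8, 6.35, 4.9, 3.45]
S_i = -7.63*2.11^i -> [-7.63, -16.1, -33.97, -71.68, -151.24]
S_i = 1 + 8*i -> [1, 9, 17, 25, 33]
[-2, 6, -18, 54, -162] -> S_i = -2*-3^i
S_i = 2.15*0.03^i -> [2.15, 0.06, 0.0, 0.0, 0.0]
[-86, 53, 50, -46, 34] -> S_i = Random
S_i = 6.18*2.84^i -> [6.18, 17.55, 49.85, 141.56, 402.03]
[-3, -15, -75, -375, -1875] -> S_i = -3*5^i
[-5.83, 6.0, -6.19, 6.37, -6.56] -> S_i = -5.83*(-1.03)^i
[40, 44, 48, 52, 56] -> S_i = 40 + 4*i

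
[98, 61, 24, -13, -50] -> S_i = 98 + -37*i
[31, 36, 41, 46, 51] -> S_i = 31 + 5*i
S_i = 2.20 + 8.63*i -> [2.2, 10.83, 19.46, 28.09, 36.72]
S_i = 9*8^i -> [9, 72, 576, 4608, 36864]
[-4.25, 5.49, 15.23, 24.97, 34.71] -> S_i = -4.25 + 9.74*i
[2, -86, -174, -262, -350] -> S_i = 2 + -88*i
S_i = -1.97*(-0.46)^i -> [-1.97, 0.91, -0.42, 0.19, -0.09]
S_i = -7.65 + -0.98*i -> [-7.65, -8.63, -9.61, -10.59, -11.57]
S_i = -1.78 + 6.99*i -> [-1.78, 5.21, 12.2, 19.19, 26.18]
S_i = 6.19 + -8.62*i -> [6.19, -2.43, -11.05, -19.67, -28.29]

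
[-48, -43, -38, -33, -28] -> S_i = -48 + 5*i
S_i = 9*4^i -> [9, 36, 144, 576, 2304]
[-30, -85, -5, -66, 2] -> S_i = Random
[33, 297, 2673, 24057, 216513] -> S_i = 33*9^i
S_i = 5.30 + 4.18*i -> [5.3, 9.48, 13.66, 17.84, 22.02]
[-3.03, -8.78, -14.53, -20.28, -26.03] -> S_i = -3.03 + -5.75*i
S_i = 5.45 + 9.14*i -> [5.45, 14.59, 23.73, 32.87, 42.01]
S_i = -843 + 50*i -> [-843, -793, -743, -693, -643]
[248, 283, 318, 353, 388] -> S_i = 248 + 35*i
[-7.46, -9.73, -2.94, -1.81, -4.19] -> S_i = Random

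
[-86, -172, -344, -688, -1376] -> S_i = -86*2^i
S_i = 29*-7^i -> [29, -203, 1421, -9947, 69629]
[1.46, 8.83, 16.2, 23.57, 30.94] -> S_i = 1.46 + 7.37*i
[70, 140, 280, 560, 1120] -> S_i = 70*2^i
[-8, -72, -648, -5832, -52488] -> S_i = -8*9^i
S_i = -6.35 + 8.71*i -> [-6.35, 2.36, 11.07, 19.78, 28.49]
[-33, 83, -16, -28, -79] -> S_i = Random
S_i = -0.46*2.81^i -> [-0.46, -1.29, -3.63, -10.21, -28.68]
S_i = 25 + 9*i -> [25, 34, 43, 52, 61]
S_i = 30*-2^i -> [30, -60, 120, -240, 480]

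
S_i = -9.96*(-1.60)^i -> [-9.96, 15.94, -25.5, 40.8, -65.27]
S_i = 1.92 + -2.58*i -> [1.92, -0.66, -3.24, -5.82, -8.4]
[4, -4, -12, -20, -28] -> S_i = 4 + -8*i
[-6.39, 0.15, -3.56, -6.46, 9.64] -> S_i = Random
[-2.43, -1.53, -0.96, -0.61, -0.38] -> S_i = -2.43*0.63^i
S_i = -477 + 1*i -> [-477, -476, -475, -474, -473]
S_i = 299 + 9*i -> [299, 308, 317, 326, 335]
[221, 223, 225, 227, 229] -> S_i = 221 + 2*i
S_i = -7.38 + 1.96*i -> [-7.38, -5.42, -3.46, -1.5, 0.46]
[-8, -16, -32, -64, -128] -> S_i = -8*2^i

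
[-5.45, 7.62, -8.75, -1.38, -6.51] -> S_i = Random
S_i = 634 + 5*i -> [634, 639, 644, 649, 654]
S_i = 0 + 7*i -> [0, 7, 14, 21, 28]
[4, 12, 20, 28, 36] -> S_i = 4 + 8*i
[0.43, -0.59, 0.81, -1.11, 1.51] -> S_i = 0.43*(-1.37)^i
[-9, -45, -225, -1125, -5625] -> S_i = -9*5^i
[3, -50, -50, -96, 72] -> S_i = Random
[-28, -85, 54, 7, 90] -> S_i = Random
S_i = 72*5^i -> [72, 360, 1800, 9000, 45000]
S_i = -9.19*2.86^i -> [-9.19, -26.28, -75.17, -214.99, -614.86]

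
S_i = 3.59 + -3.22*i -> [3.59, 0.37, -2.85, -6.07, -9.29]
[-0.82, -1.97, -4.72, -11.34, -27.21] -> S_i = -0.82*2.40^i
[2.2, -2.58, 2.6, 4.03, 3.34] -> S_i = Random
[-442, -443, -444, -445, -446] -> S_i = -442 + -1*i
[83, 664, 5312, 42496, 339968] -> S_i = 83*8^i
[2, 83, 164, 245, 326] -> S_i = 2 + 81*i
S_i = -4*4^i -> [-4, -16, -64, -256, -1024]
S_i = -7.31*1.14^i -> [-7.31, -8.33, -9.5, -10.83, -12.35]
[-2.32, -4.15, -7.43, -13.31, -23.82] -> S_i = -2.32*1.79^i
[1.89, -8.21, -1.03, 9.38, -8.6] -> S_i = Random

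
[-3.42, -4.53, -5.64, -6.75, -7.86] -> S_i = -3.42 + -1.11*i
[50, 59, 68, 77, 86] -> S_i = 50 + 9*i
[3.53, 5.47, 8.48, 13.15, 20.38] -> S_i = 3.53*1.55^i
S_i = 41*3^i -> [41, 123, 369, 1107, 3321]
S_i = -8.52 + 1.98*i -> [-8.52, -6.54, -4.56, -2.58, -0.6]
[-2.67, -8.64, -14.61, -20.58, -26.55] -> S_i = -2.67 + -5.97*i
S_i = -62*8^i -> [-62, -496, -3968, -31744, -253952]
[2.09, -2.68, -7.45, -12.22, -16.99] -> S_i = 2.09 + -4.77*i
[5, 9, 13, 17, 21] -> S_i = 5 + 4*i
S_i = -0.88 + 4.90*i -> [-0.88, 4.02, 8.92, 13.82, 18.72]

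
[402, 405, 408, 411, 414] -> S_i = 402 + 3*i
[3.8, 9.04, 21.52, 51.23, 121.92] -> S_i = 3.80*2.38^i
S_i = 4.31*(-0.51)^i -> [4.31, -2.2, 1.12, -0.57, 0.29]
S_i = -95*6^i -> [-95, -570, -3420, -20520, -123120]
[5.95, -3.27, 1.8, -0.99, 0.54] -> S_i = 5.95*(-0.55)^i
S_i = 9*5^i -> [9, 45, 225, 1125, 5625]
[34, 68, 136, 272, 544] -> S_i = 34*2^i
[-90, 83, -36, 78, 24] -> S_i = Random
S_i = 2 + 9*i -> [2, 11, 20, 29, 38]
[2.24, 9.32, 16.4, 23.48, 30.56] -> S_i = 2.24 + 7.08*i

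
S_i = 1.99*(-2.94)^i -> [1.99, -5.85, 17.2, -50.57, 148.68]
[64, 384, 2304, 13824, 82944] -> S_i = 64*6^i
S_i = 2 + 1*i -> [2, 3, 4, 5, 6]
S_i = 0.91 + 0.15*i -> [0.91, 1.06, 1.21, 1.36, 1.51]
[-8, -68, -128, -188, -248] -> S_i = -8 + -60*i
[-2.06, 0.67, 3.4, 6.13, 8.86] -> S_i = -2.06 + 2.73*i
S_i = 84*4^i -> [84, 336, 1344, 5376, 21504]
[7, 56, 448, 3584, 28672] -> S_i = 7*8^i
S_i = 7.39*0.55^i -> [7.39, 4.06, 2.24, 1.23, 0.68]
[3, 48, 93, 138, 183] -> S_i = 3 + 45*i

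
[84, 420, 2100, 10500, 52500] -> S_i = 84*5^i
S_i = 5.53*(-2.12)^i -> [5.53, -11.72, 24.85, -52.69, 111.7]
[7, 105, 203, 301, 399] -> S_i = 7 + 98*i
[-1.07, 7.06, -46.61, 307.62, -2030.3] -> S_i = -1.07*(-6.60)^i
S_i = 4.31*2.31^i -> [4.31, 9.96, 23.0, 53.13, 122.72]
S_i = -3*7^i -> [-3, -21, -147, -1029, -7203]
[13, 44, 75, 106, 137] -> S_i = 13 + 31*i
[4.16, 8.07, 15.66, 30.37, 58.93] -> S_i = 4.16*1.94^i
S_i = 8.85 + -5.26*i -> [8.85, 3.59, -1.67, -6.93, -12.19]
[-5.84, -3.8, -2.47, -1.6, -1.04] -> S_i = -5.84*0.65^i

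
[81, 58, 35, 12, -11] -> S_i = 81 + -23*i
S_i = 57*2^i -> [57, 114, 228, 456, 912]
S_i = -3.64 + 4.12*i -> [-3.64, 0.48, 4.6, 8.72, 12.84]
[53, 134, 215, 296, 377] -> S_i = 53 + 81*i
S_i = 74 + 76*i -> [74, 150, 226, 302, 378]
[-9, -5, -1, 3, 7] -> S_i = -9 + 4*i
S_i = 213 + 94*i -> [213, 307, 401, 495, 589]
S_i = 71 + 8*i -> [71, 79, 87, 95, 103]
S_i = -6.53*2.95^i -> [-6.53, -19.26, -56.83, -167.64, -494.54]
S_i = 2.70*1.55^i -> [2.7, 4.19, 6.49, 10.05, 15.58]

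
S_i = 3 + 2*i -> [3, 5, 7, 9, 11]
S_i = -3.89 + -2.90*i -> [-3.89, -6.79, -9.69, -12.59, -15.49]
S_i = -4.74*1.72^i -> [-4.74, -8.15, -14.02, -24.12, -41.49]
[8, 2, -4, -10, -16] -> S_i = 8 + -6*i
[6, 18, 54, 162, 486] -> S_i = 6*3^i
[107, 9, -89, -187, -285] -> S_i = 107 + -98*i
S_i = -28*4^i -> [-28, -112, -448, -1792, -7168]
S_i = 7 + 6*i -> [7, 13, 19, 25, 31]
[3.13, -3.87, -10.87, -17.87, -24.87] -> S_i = 3.13 + -7.00*i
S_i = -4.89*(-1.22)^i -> [-4.89, 5.97, -7.28, 8.88, -10.83]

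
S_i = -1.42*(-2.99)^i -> [-1.42, 4.25, -12.69, 37.96, -113.49]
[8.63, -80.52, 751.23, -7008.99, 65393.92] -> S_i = 8.63*(-9.33)^i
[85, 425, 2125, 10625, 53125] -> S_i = 85*5^i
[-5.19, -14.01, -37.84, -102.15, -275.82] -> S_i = -5.19*2.70^i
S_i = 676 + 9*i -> [676, 685, 694, 703, 712]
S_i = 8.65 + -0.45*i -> [8.65, 8.2, 7.75, 7.3, 6.85]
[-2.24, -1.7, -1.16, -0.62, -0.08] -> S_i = -2.24 + 0.54*i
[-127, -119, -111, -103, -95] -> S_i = -127 + 8*i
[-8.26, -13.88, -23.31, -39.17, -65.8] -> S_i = -8.26*1.68^i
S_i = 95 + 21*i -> [95, 116, 137, 158, 179]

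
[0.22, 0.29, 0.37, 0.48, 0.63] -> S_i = 0.22*1.30^i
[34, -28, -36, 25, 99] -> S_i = Random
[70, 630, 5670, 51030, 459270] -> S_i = 70*9^i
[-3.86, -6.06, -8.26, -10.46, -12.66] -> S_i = -3.86 + -2.20*i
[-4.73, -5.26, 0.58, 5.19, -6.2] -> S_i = Random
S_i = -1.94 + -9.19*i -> [-1.94, -11.13, -20.32, -29.51, -38.7]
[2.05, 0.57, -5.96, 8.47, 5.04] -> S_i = Random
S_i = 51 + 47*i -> [51, 98, 145, 192, 239]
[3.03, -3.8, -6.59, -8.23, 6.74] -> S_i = Random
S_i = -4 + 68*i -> [-4, 64, 132, 200, 268]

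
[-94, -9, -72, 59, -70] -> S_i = Random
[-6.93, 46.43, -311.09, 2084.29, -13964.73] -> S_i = -6.93*(-6.70)^i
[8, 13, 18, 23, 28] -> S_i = 8 + 5*i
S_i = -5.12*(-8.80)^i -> [-5.12, 45.06, -396.49, 3489.14, -30704.4]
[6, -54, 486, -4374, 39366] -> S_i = 6*-9^i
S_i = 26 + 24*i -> [26, 50, 74, 98, 122]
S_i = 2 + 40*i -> [2, 42, 82, 122, 162]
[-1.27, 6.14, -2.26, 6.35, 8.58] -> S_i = Random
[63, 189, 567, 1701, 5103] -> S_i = 63*3^i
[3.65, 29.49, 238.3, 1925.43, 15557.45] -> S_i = 3.65*8.08^i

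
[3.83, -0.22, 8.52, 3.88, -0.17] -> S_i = Random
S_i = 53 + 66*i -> [53, 119, 185, 251, 317]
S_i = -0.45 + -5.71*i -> [-0.45, -6.16, -11.87, -17.58, -23.29]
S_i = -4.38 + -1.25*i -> [-4.38, -5.63, -6.88, -8.13, -9.38]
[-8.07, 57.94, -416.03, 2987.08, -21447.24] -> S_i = -8.07*(-7.18)^i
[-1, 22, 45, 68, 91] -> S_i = -1 + 23*i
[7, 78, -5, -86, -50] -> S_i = Random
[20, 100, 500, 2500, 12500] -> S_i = 20*5^i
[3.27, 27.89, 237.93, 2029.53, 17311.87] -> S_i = 3.27*8.53^i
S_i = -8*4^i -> [-8, -32, -128, -512, -2048]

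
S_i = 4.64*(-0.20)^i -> [4.64, -0.93, 0.19, -0.04, 0.01]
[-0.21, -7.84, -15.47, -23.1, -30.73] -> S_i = -0.21 + -7.63*i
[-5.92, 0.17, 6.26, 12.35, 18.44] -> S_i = -5.92 + 6.09*i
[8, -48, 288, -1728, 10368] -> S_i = 8*-6^i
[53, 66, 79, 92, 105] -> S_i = 53 + 13*i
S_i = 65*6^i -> [65, 390, 2340, 14040, 84240]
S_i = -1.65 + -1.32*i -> [-1.65, -2.97, -4.29, -5.61, -6.93]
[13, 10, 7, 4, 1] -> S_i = 13 + -3*i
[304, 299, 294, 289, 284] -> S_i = 304 + -5*i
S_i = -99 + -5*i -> [-99, -104, -109, -114, -119]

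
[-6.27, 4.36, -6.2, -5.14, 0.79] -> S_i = Random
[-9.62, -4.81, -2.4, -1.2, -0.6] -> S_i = -9.62*0.50^i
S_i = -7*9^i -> [-7, -63, -567, -5103, -45927]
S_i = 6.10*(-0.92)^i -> [6.1, -5.61, 5.16, -4.75, 4.37]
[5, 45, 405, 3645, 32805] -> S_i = 5*9^i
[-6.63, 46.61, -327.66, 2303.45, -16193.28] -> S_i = -6.63*(-7.03)^i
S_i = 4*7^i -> [4, 28, 196, 1372, 9604]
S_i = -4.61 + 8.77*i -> [-4.61, 4.16, 12.93, 21.7, 30.47]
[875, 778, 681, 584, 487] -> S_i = 875 + -97*i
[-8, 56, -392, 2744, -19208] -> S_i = -8*-7^i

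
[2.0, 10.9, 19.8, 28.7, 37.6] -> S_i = 2.00 + 8.90*i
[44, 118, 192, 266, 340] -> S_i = 44 + 74*i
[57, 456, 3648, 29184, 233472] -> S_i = 57*8^i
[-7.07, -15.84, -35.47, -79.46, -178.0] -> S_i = -7.07*2.24^i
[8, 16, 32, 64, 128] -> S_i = 8*2^i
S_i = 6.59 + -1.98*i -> [6.59, 4.61, 2.63, 0.65, -1.33]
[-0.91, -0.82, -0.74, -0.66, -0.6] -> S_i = -0.91*0.90^i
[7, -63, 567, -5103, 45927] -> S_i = 7*-9^i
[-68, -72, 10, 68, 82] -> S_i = Random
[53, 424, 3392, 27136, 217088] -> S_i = 53*8^i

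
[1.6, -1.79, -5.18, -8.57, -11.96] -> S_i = 1.60 + -3.39*i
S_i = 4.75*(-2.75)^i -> [4.75, -13.06, 35.92, -98.79, 271.66]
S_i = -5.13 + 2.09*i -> [-5.13, -3.04, -0.95, 1.14, 3.23]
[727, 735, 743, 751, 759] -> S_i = 727 + 8*i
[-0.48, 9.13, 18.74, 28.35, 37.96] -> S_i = -0.48 + 9.61*i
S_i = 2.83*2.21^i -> [2.83, 6.25, 13.82, 30.55, 67.51]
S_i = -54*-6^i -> [-54, 324, -1944, 11664, -69984]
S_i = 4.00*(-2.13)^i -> [4.0, -8.52, 18.15, -38.65, 82.33]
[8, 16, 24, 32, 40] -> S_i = 8 + 8*i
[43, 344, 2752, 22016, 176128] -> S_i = 43*8^i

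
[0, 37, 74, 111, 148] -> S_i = 0 + 37*i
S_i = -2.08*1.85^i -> [-2.08, -3.85, -7.12, -13.17, -24.36]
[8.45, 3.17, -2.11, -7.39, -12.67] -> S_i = 8.45 + -5.28*i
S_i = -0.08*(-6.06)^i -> [-0.08, 0.48, -2.94, 17.8, -107.89]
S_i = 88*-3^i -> [88, -264, 792, -2376, 7128]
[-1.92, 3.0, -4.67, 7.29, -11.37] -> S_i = -1.92*(-1.56)^i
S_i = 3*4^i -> [3, 12, 48, 192, 768]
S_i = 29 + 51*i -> [29, 80, 131, 182, 233]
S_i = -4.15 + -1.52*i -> [-4.15, -5.67, -7.19, -8.71, -10.23]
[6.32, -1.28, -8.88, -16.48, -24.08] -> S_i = 6.32 + -7.60*i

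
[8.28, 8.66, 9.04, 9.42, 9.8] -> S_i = 8.28 + 0.38*i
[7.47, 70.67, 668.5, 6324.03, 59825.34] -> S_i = 7.47*9.46^i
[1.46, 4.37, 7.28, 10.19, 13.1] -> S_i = 1.46 + 2.91*i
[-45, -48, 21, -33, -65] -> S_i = Random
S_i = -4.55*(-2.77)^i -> [-4.55, 12.6, -34.91, 96.71, -267.87]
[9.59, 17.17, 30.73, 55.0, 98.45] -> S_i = 9.59*1.79^i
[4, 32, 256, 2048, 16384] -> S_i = 4*8^i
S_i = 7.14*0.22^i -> [7.14, 1.57, 0.35, 0.08, 0.02]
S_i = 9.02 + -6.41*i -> [9.02, 2.61, -3.8, -10.21, -16.62]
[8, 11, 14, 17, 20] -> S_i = 8 + 3*i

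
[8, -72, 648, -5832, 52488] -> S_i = 8*-9^i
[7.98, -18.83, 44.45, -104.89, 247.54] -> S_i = 7.98*(-2.36)^i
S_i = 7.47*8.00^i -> [7.47, 59.76, 478.08, 3824.64, 30597.12]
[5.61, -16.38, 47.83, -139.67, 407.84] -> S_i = 5.61*(-2.92)^i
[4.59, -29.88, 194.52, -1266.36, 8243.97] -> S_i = 4.59*(-6.51)^i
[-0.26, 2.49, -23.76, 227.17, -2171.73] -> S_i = -0.26*(-9.56)^i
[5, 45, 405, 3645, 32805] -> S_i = 5*9^i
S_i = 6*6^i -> [6, 36, 216, 1296, 7776]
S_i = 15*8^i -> [15, 120, 960, 7680, 61440]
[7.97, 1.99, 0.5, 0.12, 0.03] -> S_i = 7.97*0.25^i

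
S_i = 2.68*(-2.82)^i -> [2.68, -7.56, 21.31, -60.1, 169.48]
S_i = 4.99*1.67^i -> [4.99, 8.33, 13.92, 23.24, 38.81]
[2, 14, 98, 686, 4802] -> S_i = 2*7^i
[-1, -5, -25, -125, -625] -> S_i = -1*5^i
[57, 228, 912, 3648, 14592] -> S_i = 57*4^i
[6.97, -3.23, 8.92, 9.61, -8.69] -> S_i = Random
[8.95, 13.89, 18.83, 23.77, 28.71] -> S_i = 8.95 + 4.94*i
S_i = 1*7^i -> [1, 7, 49, 343, 2401]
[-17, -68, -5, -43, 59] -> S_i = Random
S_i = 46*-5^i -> [46, -230, 1150, -5750, 28750]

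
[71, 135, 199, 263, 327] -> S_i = 71 + 64*i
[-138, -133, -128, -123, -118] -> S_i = -138 + 5*i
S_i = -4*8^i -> [-4, -32, -256, -2048, -16384]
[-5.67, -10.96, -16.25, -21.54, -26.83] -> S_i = -5.67 + -5.29*i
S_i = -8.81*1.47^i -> [-8.81, -12.95, -19.04, -27.99, -41.14]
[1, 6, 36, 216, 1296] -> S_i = 1*6^i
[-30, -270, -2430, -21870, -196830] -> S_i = -30*9^i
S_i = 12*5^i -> [12, 60, 300, 1500, 7500]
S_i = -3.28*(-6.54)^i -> [-3.28, 21.45, -140.29, 917.5, -6000.46]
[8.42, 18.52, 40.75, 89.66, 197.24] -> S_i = 8.42*2.20^i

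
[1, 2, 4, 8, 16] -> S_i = 1*2^i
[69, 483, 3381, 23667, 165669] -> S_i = 69*7^i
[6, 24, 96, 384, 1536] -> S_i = 6*4^i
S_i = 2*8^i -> [2, 16, 128, 1024, 8192]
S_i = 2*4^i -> [2, 8, 32, 128, 512]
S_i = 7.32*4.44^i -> [7.32, 32.5, 144.3, 640.71, 2844.74]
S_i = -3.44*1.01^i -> [-3.44, -3.47, -3.51, -3.54, -3.58]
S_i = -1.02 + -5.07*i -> [-1.02, -6.09, -11.16, -16.23, -21.3]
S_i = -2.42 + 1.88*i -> [-2.42, -0.54, 1.34, 3.22, 5.1]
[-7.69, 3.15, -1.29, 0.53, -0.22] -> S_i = -7.69*(-0.41)^i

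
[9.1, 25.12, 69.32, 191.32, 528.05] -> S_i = 9.10*2.76^i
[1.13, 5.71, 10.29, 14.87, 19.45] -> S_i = 1.13 + 4.58*i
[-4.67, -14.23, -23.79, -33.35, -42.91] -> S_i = -4.67 + -9.56*i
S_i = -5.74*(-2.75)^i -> [-5.74, 15.78, -43.41, 119.37, -328.28]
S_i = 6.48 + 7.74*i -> [6.48, 14.22, 21.96, 29.7, 37.44]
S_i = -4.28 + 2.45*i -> [-4.28, -1.83, 0.62, 3.07, 5.52]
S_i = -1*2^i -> [-1, -2, -4, -8, -16]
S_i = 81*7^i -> [81, 567, 3969, 27783, 194481]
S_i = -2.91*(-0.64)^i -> [-2.91, 1.86, -1.19, 0.76, -0.49]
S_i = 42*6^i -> [42, 252, 1512, 9072, 54432]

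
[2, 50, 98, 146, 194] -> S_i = 2 + 48*i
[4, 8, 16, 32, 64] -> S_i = 4*2^i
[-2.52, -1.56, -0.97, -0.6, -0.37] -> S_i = -2.52*0.62^i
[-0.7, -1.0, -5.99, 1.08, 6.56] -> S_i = Random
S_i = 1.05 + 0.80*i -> [1.05, 1.85, 2.65, 3.45, 4.25]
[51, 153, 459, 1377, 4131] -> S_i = 51*3^i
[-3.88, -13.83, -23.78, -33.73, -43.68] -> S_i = -3.88 + -9.95*i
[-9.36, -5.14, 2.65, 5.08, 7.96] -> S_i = Random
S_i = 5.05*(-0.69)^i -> [5.05, -3.48, 2.4, -1.66, 1.14]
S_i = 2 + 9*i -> [2, 11, 20, 29, 38]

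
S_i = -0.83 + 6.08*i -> [-0.83, 5.25, 11.33, 17.41, 23.49]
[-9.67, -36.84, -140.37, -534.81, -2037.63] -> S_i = -9.67*3.81^i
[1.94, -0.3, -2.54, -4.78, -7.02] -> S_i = 1.94 + -2.24*i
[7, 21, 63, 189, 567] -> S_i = 7*3^i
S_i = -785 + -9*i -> [-785, -794, -803, -812, -821]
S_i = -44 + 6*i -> [-44, -38, -32, -26, -20]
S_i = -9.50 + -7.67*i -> [-9.5, -17.17, -24.84, -32.51, -40.18]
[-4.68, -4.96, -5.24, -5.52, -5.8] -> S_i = -4.68 + -0.28*i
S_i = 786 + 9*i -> [786, 795, 804, 813, 822]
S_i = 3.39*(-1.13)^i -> [3.39, -3.83, 4.33, -4.89, 5.53]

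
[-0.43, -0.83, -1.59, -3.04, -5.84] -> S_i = -0.43*1.92^i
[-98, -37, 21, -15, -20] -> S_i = Random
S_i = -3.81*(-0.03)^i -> [-3.81, 0.11, -0.0, 0.0, -0.0]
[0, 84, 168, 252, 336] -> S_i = 0 + 84*i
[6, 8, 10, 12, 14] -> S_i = 6 + 2*i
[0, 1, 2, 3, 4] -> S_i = 0 + 1*i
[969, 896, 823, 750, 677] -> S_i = 969 + -73*i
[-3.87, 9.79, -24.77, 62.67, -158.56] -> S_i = -3.87*(-2.53)^i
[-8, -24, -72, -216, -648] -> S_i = -8*3^i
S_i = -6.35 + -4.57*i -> [-6.35, -10.92, -15.49, -20.06, -24.63]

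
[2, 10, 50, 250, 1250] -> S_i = 2*5^i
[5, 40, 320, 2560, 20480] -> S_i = 5*8^i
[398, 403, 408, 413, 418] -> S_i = 398 + 5*i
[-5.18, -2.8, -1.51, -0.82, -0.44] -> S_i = -5.18*0.54^i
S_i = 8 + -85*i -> [8, -77, -162, -247, -332]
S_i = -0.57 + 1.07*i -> [-0.57, 0.5, 1.57, 2.64, 3.71]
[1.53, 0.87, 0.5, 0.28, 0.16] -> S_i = 1.53*0.57^i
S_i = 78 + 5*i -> [78, 83, 88, 93, 98]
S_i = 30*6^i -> [30, 180, 1080, 6480, 38880]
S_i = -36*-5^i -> [-36, 180, -900, 4500, -22500]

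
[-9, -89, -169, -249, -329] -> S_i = -9 + -80*i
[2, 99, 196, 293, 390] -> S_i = 2 + 97*i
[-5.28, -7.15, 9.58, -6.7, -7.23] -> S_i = Random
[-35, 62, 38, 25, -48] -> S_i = Random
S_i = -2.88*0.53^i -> [-2.88, -1.53, -0.81, -0.43, -0.23]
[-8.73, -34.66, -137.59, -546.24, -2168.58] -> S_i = -8.73*3.97^i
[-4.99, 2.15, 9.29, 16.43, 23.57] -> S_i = -4.99 + 7.14*i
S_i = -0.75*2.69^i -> [-0.75, -2.02, -5.43, -14.6, -39.27]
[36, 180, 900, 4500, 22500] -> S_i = 36*5^i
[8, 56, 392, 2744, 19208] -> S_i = 8*7^i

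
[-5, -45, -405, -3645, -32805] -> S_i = -5*9^i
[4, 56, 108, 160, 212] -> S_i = 4 + 52*i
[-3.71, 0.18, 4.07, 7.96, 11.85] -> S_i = -3.71 + 3.89*i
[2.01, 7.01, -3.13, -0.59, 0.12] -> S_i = Random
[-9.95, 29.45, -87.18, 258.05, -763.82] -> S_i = -9.95*(-2.96)^i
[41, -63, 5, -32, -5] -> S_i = Random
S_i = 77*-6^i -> [77, -462, 2772, -16632, 99792]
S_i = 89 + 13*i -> [89, 102, 115, 128, 141]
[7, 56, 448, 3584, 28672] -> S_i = 7*8^i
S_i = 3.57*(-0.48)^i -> [3.57, -1.71, 0.82, -0.39, 0.19]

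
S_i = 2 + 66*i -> [2, 68, 134, 200, 266]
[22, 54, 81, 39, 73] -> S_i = Random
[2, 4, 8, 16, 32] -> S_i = 2*2^i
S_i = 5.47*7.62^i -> [5.47, 41.68, 317.61, 2420.21, 18441.97]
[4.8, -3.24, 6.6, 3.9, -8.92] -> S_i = Random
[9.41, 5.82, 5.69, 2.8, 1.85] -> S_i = Random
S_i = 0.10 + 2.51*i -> [0.1, 2.61, 5.12, 7.63, 10.14]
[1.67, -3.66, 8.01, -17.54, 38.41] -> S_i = 1.67*(-2.19)^i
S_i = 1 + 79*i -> [1, 80, 159, 238, 317]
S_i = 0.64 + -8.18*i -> [0.64, -7.54, -15.72, -23.9, -32.08]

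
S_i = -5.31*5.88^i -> [-5.31, -31.22, -183.59, -1079.51, -6347.52]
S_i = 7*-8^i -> [7, -56, 448, -3584, 28672]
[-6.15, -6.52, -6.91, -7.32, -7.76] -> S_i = -6.15*1.06^i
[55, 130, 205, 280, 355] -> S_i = 55 + 75*i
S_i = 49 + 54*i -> [49, 103, 157, 211, 265]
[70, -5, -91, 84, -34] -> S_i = Random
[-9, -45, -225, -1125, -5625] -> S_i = -9*5^i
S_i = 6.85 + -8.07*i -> [6.85, -1.22, -9.29, -17.36, -25.43]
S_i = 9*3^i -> [9, 27, 81, 243, 729]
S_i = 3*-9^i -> [3, -27, 243, -2187, 19683]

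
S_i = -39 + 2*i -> [-39, -37, -35, -33, -31]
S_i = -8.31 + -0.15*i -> [-8.31, -8.46, -8.61, -8.76, -8.91]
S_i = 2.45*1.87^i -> [2.45, 4.58, 8.57, 16.02, 29.96]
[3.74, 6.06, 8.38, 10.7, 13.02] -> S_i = 3.74 + 2.32*i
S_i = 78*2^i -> [78, 156, 312, 624, 1248]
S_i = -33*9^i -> [-33, -297, -2673, -24057, -216513]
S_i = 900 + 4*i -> [900, 904, 908, 912, 916]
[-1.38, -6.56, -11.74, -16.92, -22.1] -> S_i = -1.38 + -5.18*i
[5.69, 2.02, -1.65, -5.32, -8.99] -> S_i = 5.69 + -3.67*i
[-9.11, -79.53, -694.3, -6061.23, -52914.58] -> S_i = -9.11*8.73^i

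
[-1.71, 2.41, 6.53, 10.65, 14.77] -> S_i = -1.71 + 4.12*i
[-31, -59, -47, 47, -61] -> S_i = Random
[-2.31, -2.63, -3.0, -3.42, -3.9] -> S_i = -2.31*1.14^i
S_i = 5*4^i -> [5, 20, 80, 320, 1280]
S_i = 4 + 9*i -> [4, 13, 22, 31, 40]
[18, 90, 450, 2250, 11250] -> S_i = 18*5^i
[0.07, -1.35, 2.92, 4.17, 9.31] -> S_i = Random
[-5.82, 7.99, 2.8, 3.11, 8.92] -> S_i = Random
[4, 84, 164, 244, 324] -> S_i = 4 + 80*i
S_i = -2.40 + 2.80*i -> [-2.4, 0.4, 3.2, 6.0, 8.8]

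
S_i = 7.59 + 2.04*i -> [7.59, 9.63, 11.67, 13.71, 15.75]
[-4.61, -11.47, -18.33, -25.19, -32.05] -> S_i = -4.61 + -6.86*i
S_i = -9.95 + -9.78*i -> [-9.95, -19.73, -29.51, -39.29, -49.07]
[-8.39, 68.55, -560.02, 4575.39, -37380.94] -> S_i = -8.39*(-8.17)^i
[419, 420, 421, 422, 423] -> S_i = 419 + 1*i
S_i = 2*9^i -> [2, 18, 162, 1458, 13122]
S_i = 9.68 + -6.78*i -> [9.68, 2.9, -3.88, -10.66, -17.44]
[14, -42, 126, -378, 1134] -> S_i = 14*-3^i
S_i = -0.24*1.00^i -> [-0.24, -0.24, -0.24, -0.24, -0.24]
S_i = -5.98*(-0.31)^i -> [-5.98, 1.85, -0.57, 0.18, -0.06]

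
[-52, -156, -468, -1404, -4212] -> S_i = -52*3^i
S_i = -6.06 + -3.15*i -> [-6.06, -9.21, -12.36, -15.51, -18.66]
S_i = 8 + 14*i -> [8, 22, 36, 50, 64]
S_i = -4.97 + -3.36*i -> [-4.97, -8.33, -11.69, -15.05, -18.41]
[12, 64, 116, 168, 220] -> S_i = 12 + 52*i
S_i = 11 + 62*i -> [11, 73, 135, 197, 259]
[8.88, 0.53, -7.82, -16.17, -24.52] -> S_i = 8.88 + -8.35*i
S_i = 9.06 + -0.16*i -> [9.06, 8.9, 8.74, 8.58, 8.42]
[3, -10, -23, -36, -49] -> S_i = 3 + -13*i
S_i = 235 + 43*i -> [235, 278, 321, 364, 407]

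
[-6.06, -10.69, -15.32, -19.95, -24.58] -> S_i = -6.06 + -4.63*i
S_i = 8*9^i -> [8, 72, 648, 5832, 52488]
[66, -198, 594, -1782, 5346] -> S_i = 66*-3^i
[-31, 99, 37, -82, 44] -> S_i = Random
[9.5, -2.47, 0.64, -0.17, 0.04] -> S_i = 9.50*(-0.26)^i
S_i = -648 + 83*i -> [-648, -565, -482, -399, -316]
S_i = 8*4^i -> [8, 32, 128, 512, 2048]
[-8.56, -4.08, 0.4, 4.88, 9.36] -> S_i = -8.56 + 4.48*i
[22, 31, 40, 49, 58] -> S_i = 22 + 9*i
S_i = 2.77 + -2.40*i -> [2.77, 0.37, -2.03, -4.43, -6.83]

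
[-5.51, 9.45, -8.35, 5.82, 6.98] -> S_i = Random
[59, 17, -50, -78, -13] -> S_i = Random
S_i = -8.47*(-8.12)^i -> [-8.47, 68.78, -558.46, 4534.73, -36822.01]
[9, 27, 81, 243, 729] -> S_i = 9*3^i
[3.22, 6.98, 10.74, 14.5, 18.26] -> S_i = 3.22 + 3.76*i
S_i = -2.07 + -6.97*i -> [-2.07, -9.04, -16.01, -22.98, -29.95]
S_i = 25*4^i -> [25, 100, 400, 1600, 6400]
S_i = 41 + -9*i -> [41, 32, 23, 14, 5]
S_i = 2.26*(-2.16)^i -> [2.26, -4.88, 10.54, -22.78, 49.2]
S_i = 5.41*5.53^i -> [5.41, 29.92, 165.44, 914.9, 5059.39]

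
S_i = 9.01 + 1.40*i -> [9.01, 10.41, 11.81, 13.21, 14.61]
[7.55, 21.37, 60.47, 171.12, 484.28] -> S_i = 7.55*2.83^i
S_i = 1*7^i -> [1, 7, 49, 343, 2401]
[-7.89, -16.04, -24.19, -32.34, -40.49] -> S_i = -7.89 + -8.15*i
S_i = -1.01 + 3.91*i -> [-1.01, 2.9, 6.81, 10.72, 14.63]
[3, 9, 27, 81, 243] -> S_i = 3*3^i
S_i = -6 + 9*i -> [-6, 3, 12, 21, 30]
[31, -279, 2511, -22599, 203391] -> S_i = 31*-9^i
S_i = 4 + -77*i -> [4, -73, -150, -227, -304]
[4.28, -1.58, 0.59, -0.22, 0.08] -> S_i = 4.28*(-0.37)^i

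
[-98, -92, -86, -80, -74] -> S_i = -98 + 6*i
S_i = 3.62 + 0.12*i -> [3.62, 3.74, 3.86, 3.98, 4.1]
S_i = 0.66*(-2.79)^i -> [0.66, -1.84, 5.14, -14.33, 39.99]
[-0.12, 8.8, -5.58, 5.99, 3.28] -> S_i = Random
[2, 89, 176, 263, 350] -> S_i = 2 + 87*i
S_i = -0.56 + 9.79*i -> [-0.56, 9.23, 19.02, 28.81, 38.6]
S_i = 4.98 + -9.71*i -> [4.98, -4.73, -14.44, -24.15, -33.86]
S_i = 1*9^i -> [1, 9, 81, 729, 6561]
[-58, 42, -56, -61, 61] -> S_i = Random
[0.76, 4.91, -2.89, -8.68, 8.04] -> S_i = Random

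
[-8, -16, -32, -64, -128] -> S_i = -8*2^i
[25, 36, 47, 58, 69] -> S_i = 25 + 11*i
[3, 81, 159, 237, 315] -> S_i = 3 + 78*i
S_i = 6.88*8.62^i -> [6.88, 59.31, 511.21, 4406.67, 37985.47]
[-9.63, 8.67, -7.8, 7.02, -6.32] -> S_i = -9.63*(-0.90)^i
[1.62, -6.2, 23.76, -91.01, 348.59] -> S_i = 1.62*(-3.83)^i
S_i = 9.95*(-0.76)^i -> [9.95, -7.56, 5.75, -4.37, 3.32]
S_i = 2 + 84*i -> [2, 86, 170, 254, 338]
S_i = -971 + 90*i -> [-971, -881, -791, -701, -611]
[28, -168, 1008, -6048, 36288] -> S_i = 28*-6^i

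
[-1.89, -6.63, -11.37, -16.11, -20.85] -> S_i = -1.89 + -4.74*i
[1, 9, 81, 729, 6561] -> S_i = 1*9^i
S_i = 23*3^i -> [23, 69, 207, 621, 1863]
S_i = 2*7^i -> [2, 14, 98, 686, 4802]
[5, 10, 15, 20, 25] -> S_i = 5 + 5*i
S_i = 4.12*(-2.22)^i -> [4.12, -9.15, 20.31, -45.08, 100.07]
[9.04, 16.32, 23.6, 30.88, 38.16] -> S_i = 9.04 + 7.28*i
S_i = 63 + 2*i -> [63, 65, 67, 69, 71]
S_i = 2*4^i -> [2, 8, 32, 128, 512]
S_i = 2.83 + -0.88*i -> [2.83, 1.95, 1.07, 0.19, -0.69]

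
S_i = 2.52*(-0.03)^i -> [2.52, -0.08, 0.0, -0.0, 0.0]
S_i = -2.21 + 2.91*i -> [-2.21, 0.7, 3.61, 6.52, 9.43]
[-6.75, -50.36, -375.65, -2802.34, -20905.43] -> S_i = -6.75*7.46^i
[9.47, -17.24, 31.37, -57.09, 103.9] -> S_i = 9.47*(-1.82)^i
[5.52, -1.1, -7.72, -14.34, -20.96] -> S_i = 5.52 + -6.62*i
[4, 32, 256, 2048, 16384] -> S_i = 4*8^i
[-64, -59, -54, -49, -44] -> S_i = -64 + 5*i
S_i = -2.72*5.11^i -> [-2.72, -13.9, -71.02, -362.94, -1854.61]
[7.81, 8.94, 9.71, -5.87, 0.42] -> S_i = Random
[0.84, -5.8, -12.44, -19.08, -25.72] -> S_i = 0.84 + -6.64*i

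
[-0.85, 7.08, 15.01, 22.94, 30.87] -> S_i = -0.85 + 7.93*i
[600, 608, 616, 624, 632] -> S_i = 600 + 8*i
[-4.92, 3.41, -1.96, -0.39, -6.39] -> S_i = Random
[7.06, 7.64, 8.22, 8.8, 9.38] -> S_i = 7.06 + 0.58*i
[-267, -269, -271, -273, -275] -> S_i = -267 + -2*i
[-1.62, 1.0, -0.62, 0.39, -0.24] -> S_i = -1.62*(-0.62)^i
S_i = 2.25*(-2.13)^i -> [2.25, -4.79, 10.21, -21.74, 46.31]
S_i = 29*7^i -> [29, 203, 1421, 9947, 69629]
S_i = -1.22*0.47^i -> [-1.22, -0.57, -0.27, -0.13, -0.06]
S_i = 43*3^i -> [43, 129, 387, 1161, 3483]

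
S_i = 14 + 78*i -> [14, 92, 170, 248, 326]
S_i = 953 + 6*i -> [953, 959, 965, 971, 977]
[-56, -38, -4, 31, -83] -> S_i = Random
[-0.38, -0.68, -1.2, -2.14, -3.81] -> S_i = -0.38*1.78^i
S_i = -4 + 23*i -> [-4, 19, 42, 65, 88]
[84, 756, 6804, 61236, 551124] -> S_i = 84*9^i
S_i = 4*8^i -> [4, 32, 256, 2048, 16384]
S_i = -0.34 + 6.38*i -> [-0.34, 6.04, 12.42, 18.8, 25.18]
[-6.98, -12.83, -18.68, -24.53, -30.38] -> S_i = -6.98 + -5.85*i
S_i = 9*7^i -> [9, 63, 441, 3087, 21609]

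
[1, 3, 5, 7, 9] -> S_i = 1 + 2*i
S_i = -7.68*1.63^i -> [-7.68, -12.52, -20.4, -33.26, -54.21]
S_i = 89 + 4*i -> [89, 93, 97, 101, 105]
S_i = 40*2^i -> [40, 80, 160, 320, 640]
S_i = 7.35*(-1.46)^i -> [7.35, -10.73, 15.67, -22.87, 33.4]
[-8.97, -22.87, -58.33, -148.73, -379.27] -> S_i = -8.97*2.55^i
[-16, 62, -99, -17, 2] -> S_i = Random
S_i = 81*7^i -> [81, 567, 3969, 27783, 194481]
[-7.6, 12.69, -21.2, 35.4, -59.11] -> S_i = -7.60*(-1.67)^i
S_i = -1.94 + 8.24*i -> [-1.94, 6.3, 14.54, 22.78, 31.02]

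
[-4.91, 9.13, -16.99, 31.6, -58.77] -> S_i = -4.91*(-1.86)^i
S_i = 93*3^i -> [93, 279, 837, 2511, 7533]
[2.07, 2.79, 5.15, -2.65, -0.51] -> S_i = Random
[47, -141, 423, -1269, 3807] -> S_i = 47*-3^i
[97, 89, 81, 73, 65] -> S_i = 97 + -8*i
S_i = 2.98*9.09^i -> [2.98, 27.09, 246.23, 2238.25, 20345.66]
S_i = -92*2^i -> [-92, -184, -368, -736, -1472]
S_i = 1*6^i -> [1, 6, 36, 216, 1296]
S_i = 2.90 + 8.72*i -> [2.9, 11.62, 20.34, 29.06, 37.78]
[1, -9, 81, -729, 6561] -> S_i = 1*-9^i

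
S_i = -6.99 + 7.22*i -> [-6.99, 0.23, 7.45, 14.67, 21.89]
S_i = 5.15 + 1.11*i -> [5.15, 6.26, 7.37, 8.48, 9.59]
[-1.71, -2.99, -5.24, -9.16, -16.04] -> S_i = -1.71*1.75^i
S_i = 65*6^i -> [65, 390, 2340, 14040, 84240]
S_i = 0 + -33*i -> [0, -33, -66, -99, -132]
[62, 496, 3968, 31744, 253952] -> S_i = 62*8^i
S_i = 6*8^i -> [6, 48, 384, 3072, 24576]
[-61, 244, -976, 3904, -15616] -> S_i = -61*-4^i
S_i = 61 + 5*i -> [61, 66, 71, 76, 81]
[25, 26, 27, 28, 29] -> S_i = 25 + 1*i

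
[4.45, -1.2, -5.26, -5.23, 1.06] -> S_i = Random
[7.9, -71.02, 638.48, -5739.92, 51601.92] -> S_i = 7.90*(-8.99)^i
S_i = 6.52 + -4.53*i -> [6.52, 1.99, -2.54, -7.07, -11.6]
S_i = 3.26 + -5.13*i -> [3.26, -1.87, -7.0, -12.13, -17.26]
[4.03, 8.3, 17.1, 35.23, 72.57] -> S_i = 4.03*2.06^i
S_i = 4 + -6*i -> [4, -2, -8, -14, -20]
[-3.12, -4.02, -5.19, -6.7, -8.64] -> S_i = -3.12*1.29^i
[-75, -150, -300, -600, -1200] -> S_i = -75*2^i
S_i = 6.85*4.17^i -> [6.85, 28.56, 119.11, 496.71, 2071.26]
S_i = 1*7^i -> [1, 7, 49, 343, 2401]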